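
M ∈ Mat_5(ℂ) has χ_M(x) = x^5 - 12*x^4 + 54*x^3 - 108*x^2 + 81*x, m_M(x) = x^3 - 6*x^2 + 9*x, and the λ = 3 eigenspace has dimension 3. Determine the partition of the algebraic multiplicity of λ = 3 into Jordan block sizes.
Block sizes for λ = 3: [2, 1, 1]

Step 1 — from the characteristic polynomial, algebraic multiplicity of λ = 3 is 4. From dim ker(M − (3)·I) = 3, there are exactly 3 Jordan blocks for λ = 3.
Step 2 — from the minimal polynomial, the factor (x − 3)^2 tells us the largest block for λ = 3 has size 2.
Step 3 — with total size 4, 3 blocks, and largest block 2, the block sizes (in nonincreasing order) are [2, 1, 1].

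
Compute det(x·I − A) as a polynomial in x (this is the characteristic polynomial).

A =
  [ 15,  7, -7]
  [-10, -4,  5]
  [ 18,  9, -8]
x^3 - 3*x^2 + 3*x - 1

Expanding det(x·I − A) (e.g. by cofactor expansion or by noting that A is similar to its Jordan form J, which has the same characteristic polynomial as A) gives
  χ_A(x) = x^3 - 3*x^2 + 3*x - 1
which factors as (x - 1)^3. The eigenvalues (with algebraic multiplicities) are λ = 1 with multiplicity 3.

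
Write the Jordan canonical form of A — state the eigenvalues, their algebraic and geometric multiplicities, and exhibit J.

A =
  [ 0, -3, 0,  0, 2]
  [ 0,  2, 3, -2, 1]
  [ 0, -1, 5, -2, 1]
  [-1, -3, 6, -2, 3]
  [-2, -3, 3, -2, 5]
J_3(2) ⊕ J_2(2)

The characteristic polynomial is
  det(x·I − A) = x^5 - 10*x^4 + 40*x^3 - 80*x^2 + 80*x - 32 = (x - 2)^5

Eigenvalues and multiplicities (the geometric multiplicity of λ is n − rank(A − λI), which equals the number of Jordan blocks for λ):
  λ = 2: algebraic multiplicity = 5, geometric multiplicity = 2

Determining the block sizes for each eigenvalue:
  λ = 2: with am = 5 and gm = 2, the partition is not yet determined (e.g. several partitions of 5 into 2 parts exist). Let N = A − (2)·I. Computing rank(N^1) = 3, rank(N^2) = 1, rank(N^3) = 0; the number of blocks of size ≥ j is rank(N^{j−1}) − rank(N^j), giving [2, 2, 1]. So we have 1 block(s) of size 3, 1 block(s) of size 2 → block sizes [3, 2]

Assembling the blocks gives a Jordan form
J =
  [2, 1, 0, 0, 0]
  [0, 2, 1, 0, 0]
  [0, 0, 2, 0, 0]
  [0, 0, 0, 2, 1]
  [0, 0, 0, 0, 2]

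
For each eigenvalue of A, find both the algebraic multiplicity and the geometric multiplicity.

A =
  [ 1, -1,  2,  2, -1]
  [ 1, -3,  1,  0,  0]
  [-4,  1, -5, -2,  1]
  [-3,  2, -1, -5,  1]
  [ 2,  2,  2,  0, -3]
λ = -3: alg = 5, geom = 2

Step 1 — factor the characteristic polynomial to read off the algebraic multiplicities:
  χ_A(x) = (x + 3)^5

Step 2 — compute geometric multiplicities via the rank-nullity identity g(λ) = n − rank(A − λI):
  rank(A − (-3)·I) = 3, so dim ker(A − (-3)·I) = n − 3 = 2

Summary:
  λ = -3: algebraic multiplicity = 5, geometric multiplicity = 2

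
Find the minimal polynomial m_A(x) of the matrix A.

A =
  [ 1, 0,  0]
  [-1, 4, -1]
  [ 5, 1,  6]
x^3 - 11*x^2 + 35*x - 25

The characteristic polynomial is χ_A(x) = (x - 5)^2*(x - 1), so the eigenvalues are known. The minimal polynomial is
  m_A(x) = Π_λ (x − λ)^{k_λ}
where k_λ is the size of the *largest* Jordan block for λ (equivalently, the smallest k with (A − λI)^k v = 0 for every generalised eigenvector v of λ).

  λ = 1: largest Jordan block has size 1, contributing (x − 1)
  λ = 5: largest Jordan block has size 2, contributing (x − 5)^2

So m_A(x) = (x - 5)^2*(x - 1) = x^3 - 11*x^2 + 35*x - 25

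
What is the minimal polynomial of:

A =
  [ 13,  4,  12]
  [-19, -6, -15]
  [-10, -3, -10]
x^3 + 3*x^2 + 3*x + 1

The characteristic polynomial is χ_A(x) = (x + 1)^3, so the eigenvalues are known. The minimal polynomial is
  m_A(x) = Π_λ (x − λ)^{k_λ}
where k_λ is the size of the *largest* Jordan block for λ (equivalently, the smallest k with (A − λI)^k v = 0 for every generalised eigenvector v of λ).

  λ = -1: largest Jordan block has size 3, contributing (x + 1)^3

So m_A(x) = (x + 1)^3 = x^3 + 3*x^2 + 3*x + 1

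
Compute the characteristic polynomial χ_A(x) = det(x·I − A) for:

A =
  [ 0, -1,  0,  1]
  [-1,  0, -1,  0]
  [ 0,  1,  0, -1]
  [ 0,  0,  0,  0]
x^4

Expanding det(x·I − A) (e.g. by cofactor expansion or by noting that A is similar to its Jordan form J, which has the same characteristic polynomial as A) gives
  χ_A(x) = x^4
which factors as x^4. The eigenvalues (with algebraic multiplicities) are λ = 0 with multiplicity 4.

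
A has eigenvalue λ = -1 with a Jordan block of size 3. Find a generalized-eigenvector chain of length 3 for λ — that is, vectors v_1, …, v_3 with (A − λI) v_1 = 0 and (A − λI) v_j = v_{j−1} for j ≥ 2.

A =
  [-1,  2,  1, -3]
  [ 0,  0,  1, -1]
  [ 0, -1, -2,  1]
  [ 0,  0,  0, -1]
A Jordan chain for λ = -1 of length 3:
v_1 = (1, 0, 0, 0)ᵀ
v_2 = (2, 1, -1, 0)ᵀ
v_3 = (0, 1, 0, 0)ᵀ

Let N = A − (-1)·I. We want v_3 with N^3 v_3 = 0 but N^2 v_3 ≠ 0; then v_{j-1} := N · v_j for j = 3, …, 2.

Pick v_3 = (0, 1, 0, 0)ᵀ.
Then v_2 = N · v_3 = (2, 1, -1, 0)ᵀ.
Then v_1 = N · v_2 = (1, 0, 0, 0)ᵀ.

Sanity check: (A − (-1)·I) v_1 = (0, 0, 0, 0)ᵀ = 0. ✓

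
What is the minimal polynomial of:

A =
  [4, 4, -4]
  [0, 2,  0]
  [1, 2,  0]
x^2 - 4*x + 4

The characteristic polynomial is χ_A(x) = (x - 2)^3, so the eigenvalues are known. The minimal polynomial is
  m_A(x) = Π_λ (x − λ)^{k_λ}
where k_λ is the size of the *largest* Jordan block for λ (equivalently, the smallest k with (A − λI)^k v = 0 for every generalised eigenvector v of λ).

  λ = 2: largest Jordan block has size 2, contributing (x − 2)^2

So m_A(x) = (x - 2)^2 = x^2 - 4*x + 4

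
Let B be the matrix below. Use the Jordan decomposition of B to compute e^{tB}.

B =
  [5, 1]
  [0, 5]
e^{tB} =
  [exp(5*t), t*exp(5*t)]
  [0, exp(5*t)]

Strategy: write B = P · J · P⁻¹ where J is a Jordan canonical form, so e^{tB} = P · e^{tJ} · P⁻¹, and e^{tJ} can be computed block-by-block.

B has Jordan form
J =
  [5, 1]
  [0, 5]
(up to reordering of blocks).

Per-block formulas:
  For a 2×2 Jordan block J_2(5): exp(t · J_2(5)) = e^(5t)·(I + t·N), where N is the 2×2 nilpotent shift.

After assembling e^{tJ} and conjugating by P, we get:

e^{tB} =
  [exp(5*t), t*exp(5*t)]
  [0, exp(5*t)]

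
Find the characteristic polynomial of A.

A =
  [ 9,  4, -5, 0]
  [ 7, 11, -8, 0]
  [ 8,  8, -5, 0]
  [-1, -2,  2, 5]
x^4 - 20*x^3 + 150*x^2 - 500*x + 625

Expanding det(x·I − A) (e.g. by cofactor expansion or by noting that A is similar to its Jordan form J, which has the same characteristic polynomial as A) gives
  χ_A(x) = x^4 - 20*x^3 + 150*x^2 - 500*x + 625
which factors as (x - 5)^4. The eigenvalues (with algebraic multiplicities) are λ = 5 with multiplicity 4.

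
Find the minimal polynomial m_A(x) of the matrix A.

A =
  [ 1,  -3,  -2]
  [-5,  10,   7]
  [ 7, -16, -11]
x^3

The characteristic polynomial is χ_A(x) = x^3, so the eigenvalues are known. The minimal polynomial is
  m_A(x) = Π_λ (x − λ)^{k_λ}
where k_λ is the size of the *largest* Jordan block for λ (equivalently, the smallest k with (A − λI)^k v = 0 for every generalised eigenvector v of λ).

  λ = 0: largest Jordan block has size 3, contributing (x − 0)^3

So m_A(x) = x^3 = x^3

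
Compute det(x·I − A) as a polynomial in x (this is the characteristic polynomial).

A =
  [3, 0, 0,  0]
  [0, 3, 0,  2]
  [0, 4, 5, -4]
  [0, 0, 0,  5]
x^4 - 16*x^3 + 94*x^2 - 240*x + 225

Expanding det(x·I − A) (e.g. by cofactor expansion or by noting that A is similar to its Jordan form J, which has the same characteristic polynomial as A) gives
  χ_A(x) = x^4 - 16*x^3 + 94*x^2 - 240*x + 225
which factors as (x - 5)^2*(x - 3)^2. The eigenvalues (with algebraic multiplicities) are λ = 3 with multiplicity 2, λ = 5 with multiplicity 2.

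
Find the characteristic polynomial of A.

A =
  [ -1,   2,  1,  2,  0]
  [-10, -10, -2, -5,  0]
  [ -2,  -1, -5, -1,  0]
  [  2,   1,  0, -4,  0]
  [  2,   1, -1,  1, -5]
x^5 + 25*x^4 + 250*x^3 + 1250*x^2 + 3125*x + 3125

Expanding det(x·I − A) (e.g. by cofactor expansion or by noting that A is similar to its Jordan form J, which has the same characteristic polynomial as A) gives
  χ_A(x) = x^5 + 25*x^4 + 250*x^3 + 1250*x^2 + 3125*x + 3125
which factors as (x + 5)^5. The eigenvalues (with algebraic multiplicities) are λ = -5 with multiplicity 5.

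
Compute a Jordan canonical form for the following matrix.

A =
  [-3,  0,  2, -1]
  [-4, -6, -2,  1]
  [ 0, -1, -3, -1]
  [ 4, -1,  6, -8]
J_3(-5) ⊕ J_1(-5)

The characteristic polynomial is
  det(x·I − A) = x^4 + 20*x^3 + 150*x^2 + 500*x + 625 = (x + 5)^4

Eigenvalues and multiplicities (the geometric multiplicity of λ is n − rank(A − λI), which equals the number of Jordan blocks for λ):
  λ = -5: algebraic multiplicity = 4, geometric multiplicity = 2

Determining the block sizes for each eigenvalue:
  λ = -5: with am = 4 and gm = 2, the partition is not yet determined (e.g. several partitions of 4 into 2 parts exist). Let N = A − (-5)·I. Computing rank(N^1) = 2, rank(N^2) = 1, rank(N^3) = 0; the number of blocks of size ≥ j is rank(N^{j−1}) − rank(N^j), giving [2, 1, 1]. So we have 1 block(s) of size 3, 1 block(s) of size 1 → block sizes [3, 1]

Assembling the blocks gives a Jordan form
J =
  [-5,  1,  0,  0]
  [ 0, -5,  1,  0]
  [ 0,  0, -5,  0]
  [ 0,  0,  0, -5]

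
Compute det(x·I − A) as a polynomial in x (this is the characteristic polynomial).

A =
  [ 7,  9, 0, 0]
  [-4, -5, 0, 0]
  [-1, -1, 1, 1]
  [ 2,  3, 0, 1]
x^4 - 4*x^3 + 6*x^2 - 4*x + 1

Expanding det(x·I − A) (e.g. by cofactor expansion or by noting that A is similar to its Jordan form J, which has the same characteristic polynomial as A) gives
  χ_A(x) = x^4 - 4*x^3 + 6*x^2 - 4*x + 1
which factors as (x - 1)^4. The eigenvalues (with algebraic multiplicities) are λ = 1 with multiplicity 4.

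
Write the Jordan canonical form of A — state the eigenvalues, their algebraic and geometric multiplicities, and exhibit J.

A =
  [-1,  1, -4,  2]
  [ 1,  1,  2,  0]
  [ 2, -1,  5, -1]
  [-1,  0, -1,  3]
J_2(2) ⊕ J_2(2)

The characteristic polynomial is
  det(x·I − A) = x^4 - 8*x^3 + 24*x^2 - 32*x + 16 = (x - 2)^4

Eigenvalues and multiplicities (the geometric multiplicity of λ is n − rank(A − λI), which equals the number of Jordan blocks for λ):
  λ = 2: algebraic multiplicity = 4, geometric multiplicity = 2

Determining the block sizes for each eigenvalue:
  λ = 2: with am = 4 and gm = 2, the partition is not yet determined (e.g. several partitions of 4 into 2 parts exist). Let N = A − (2)·I. Computing rank(N^1) = 2, rank(N^2) = 0; the number of blocks of size ≥ j is rank(N^{j−1}) − rank(N^j), giving [2, 2]. So we have 2 block(s) of size 2 → block sizes [2, 2]

Assembling the blocks gives a Jordan form
J =
  [2, 1, 0, 0]
  [0, 2, 0, 0]
  [0, 0, 2, 1]
  [0, 0, 0, 2]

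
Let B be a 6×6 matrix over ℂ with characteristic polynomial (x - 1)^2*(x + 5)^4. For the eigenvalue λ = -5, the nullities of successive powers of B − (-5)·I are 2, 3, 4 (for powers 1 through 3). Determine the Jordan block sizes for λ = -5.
Block sizes for λ = -5: [3, 1]

From the dimensions of kernels of powers, the number of Jordan blocks of size at least j is d_j − d_{j−1} where d_j = dim ker(N^j) (with d_0 = 0). Computing the differences gives [2, 1, 1].
The number of blocks of size exactly k is (#blocks of size ≥ k) − (#blocks of size ≥ k + 1), so the partition is: 1 block(s) of size 1, 1 block(s) of size 3.
In nonincreasing order the block sizes are [3, 1].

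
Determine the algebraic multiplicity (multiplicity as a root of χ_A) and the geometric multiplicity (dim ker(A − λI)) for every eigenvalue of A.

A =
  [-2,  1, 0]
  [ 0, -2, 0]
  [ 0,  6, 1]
λ = -2: alg = 2, geom = 1; λ = 1: alg = 1, geom = 1

Step 1 — factor the characteristic polynomial to read off the algebraic multiplicities:
  χ_A(x) = (x - 1)*(x + 2)^2

Step 2 — compute geometric multiplicities via the rank-nullity identity g(λ) = n − rank(A − λI):
  rank(A − (-2)·I) = 2, so dim ker(A − (-2)·I) = n − 2 = 1
  rank(A − (1)·I) = 2, so dim ker(A − (1)·I) = n − 2 = 1

Summary:
  λ = -2: algebraic multiplicity = 2, geometric multiplicity = 1
  λ = 1: algebraic multiplicity = 1, geometric multiplicity = 1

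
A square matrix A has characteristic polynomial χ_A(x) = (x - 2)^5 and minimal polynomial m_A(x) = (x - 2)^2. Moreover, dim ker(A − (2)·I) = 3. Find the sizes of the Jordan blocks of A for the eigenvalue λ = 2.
Block sizes for λ = 2: [2, 2, 1]

Step 1 — from the characteristic polynomial, algebraic multiplicity of λ = 2 is 5. From dim ker(A − (2)·I) = 3, there are exactly 3 Jordan blocks for λ = 2.
Step 2 — from the minimal polynomial, the factor (x − 2)^2 tells us the largest block for λ = 2 has size 2.
Step 3 — with total size 5, 3 blocks, and largest block 2, the block sizes (in nonincreasing order) are [2, 2, 1].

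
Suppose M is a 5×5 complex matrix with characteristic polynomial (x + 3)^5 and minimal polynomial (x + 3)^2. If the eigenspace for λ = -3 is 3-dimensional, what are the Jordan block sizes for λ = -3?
Block sizes for λ = -3: [2, 2, 1]

Step 1 — from the characteristic polynomial, algebraic multiplicity of λ = -3 is 5. From dim ker(M − (-3)·I) = 3, there are exactly 3 Jordan blocks for λ = -3.
Step 2 — from the minimal polynomial, the factor (x + 3)^2 tells us the largest block for λ = -3 has size 2.
Step 3 — with total size 5, 3 blocks, and largest block 2, the block sizes (in nonincreasing order) are [2, 2, 1].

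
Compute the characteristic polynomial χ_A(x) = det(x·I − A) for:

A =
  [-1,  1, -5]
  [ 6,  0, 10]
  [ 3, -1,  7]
x^3 - 6*x^2 + 12*x - 8

Expanding det(x·I − A) (e.g. by cofactor expansion or by noting that A is similar to its Jordan form J, which has the same characteristic polynomial as A) gives
  χ_A(x) = x^3 - 6*x^2 + 12*x - 8
which factors as (x - 2)^3. The eigenvalues (with algebraic multiplicities) are λ = 2 with multiplicity 3.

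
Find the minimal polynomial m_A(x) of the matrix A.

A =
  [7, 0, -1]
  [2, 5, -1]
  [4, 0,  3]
x^2 - 10*x + 25

The characteristic polynomial is χ_A(x) = (x - 5)^3, so the eigenvalues are known. The minimal polynomial is
  m_A(x) = Π_λ (x − λ)^{k_λ}
where k_λ is the size of the *largest* Jordan block for λ (equivalently, the smallest k with (A − λI)^k v = 0 for every generalised eigenvector v of λ).

  λ = 5: largest Jordan block has size 2, contributing (x − 5)^2

So m_A(x) = (x - 5)^2 = x^2 - 10*x + 25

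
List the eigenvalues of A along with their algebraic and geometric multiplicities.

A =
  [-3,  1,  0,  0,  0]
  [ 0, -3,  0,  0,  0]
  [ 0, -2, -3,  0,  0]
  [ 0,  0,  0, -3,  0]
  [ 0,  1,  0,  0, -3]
λ = -3: alg = 5, geom = 4

Step 1 — factor the characteristic polynomial to read off the algebraic multiplicities:
  χ_A(x) = (x + 3)^5

Step 2 — compute geometric multiplicities via the rank-nullity identity g(λ) = n − rank(A − λI):
  rank(A − (-3)·I) = 1, so dim ker(A − (-3)·I) = n − 1 = 4

Summary:
  λ = -3: algebraic multiplicity = 5, geometric multiplicity = 4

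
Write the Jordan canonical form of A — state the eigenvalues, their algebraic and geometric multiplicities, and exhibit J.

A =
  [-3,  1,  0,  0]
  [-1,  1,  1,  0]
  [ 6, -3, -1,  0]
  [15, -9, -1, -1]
J_3(-1) ⊕ J_1(-1)

The characteristic polynomial is
  det(x·I − A) = x^4 + 4*x^3 + 6*x^2 + 4*x + 1 = (x + 1)^4

Eigenvalues and multiplicities (the geometric multiplicity of λ is n − rank(A − λI), which equals the number of Jordan blocks for λ):
  λ = -1: algebraic multiplicity = 4, geometric multiplicity = 2

Determining the block sizes for each eigenvalue:
  λ = -1: with am = 4 and gm = 2, the partition is not yet determined (e.g. several partitions of 4 into 2 parts exist). Let N = A − (-1)·I. Computing rank(N^1) = 2, rank(N^2) = 1, rank(N^3) = 0; the number of blocks of size ≥ j is rank(N^{j−1}) − rank(N^j), giving [2, 1, 1]. So we have 1 block(s) of size 3, 1 block(s) of size 1 → block sizes [3, 1]

Assembling the blocks gives a Jordan form
J =
  [-1,  1,  0,  0]
  [ 0, -1,  1,  0]
  [ 0,  0, -1,  0]
  [ 0,  0,  0, -1]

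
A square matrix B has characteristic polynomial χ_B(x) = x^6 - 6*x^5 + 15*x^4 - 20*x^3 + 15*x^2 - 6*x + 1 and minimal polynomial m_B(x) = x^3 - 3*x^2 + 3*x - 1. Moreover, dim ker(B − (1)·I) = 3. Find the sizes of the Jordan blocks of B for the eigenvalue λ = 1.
Block sizes for λ = 1: [3, 2, 1]

Step 1 — from the characteristic polynomial, algebraic multiplicity of λ = 1 is 6. From dim ker(B − (1)·I) = 3, there are exactly 3 Jordan blocks for λ = 1.
Step 2 — from the minimal polynomial, the factor (x − 1)^3 tells us the largest block for λ = 1 has size 3.
Step 3 — with total size 6, 3 blocks, and largest block 3, the block sizes (in nonincreasing order) are [3, 2, 1].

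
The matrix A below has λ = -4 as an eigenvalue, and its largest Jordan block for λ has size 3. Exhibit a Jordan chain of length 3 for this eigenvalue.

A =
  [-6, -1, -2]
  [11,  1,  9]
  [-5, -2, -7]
A Jordan chain for λ = -4 of length 3:
v_1 = (3, -12, 3)ᵀ
v_2 = (-2, 11, -5)ᵀ
v_3 = (1, 0, 0)ᵀ

Let N = A − (-4)·I. We want v_3 with N^3 v_3 = 0 but N^2 v_3 ≠ 0; then v_{j-1} := N · v_j for j = 3, …, 2.

Pick v_3 = (1, 0, 0)ᵀ.
Then v_2 = N · v_3 = (-2, 11, -5)ᵀ.
Then v_1 = N · v_2 = (3, -12, 3)ᵀ.

Sanity check: (A − (-4)·I) v_1 = (0, 0, 0)ᵀ = 0. ✓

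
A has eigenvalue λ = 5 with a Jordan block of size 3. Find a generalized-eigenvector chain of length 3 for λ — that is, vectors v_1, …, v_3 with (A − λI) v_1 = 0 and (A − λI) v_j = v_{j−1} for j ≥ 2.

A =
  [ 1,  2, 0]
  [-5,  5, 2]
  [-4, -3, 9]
A Jordan chain for λ = 5 of length 3:
v_1 = (6, 12, 15)ᵀ
v_2 = (-4, -5, -4)ᵀ
v_3 = (1, 0, 0)ᵀ

Let N = A − (5)·I. We want v_3 with N^3 v_3 = 0 but N^2 v_3 ≠ 0; then v_{j-1} := N · v_j for j = 3, …, 2.

Pick v_3 = (1, 0, 0)ᵀ.
Then v_2 = N · v_3 = (-4, -5, -4)ᵀ.
Then v_1 = N · v_2 = (6, 12, 15)ᵀ.

Sanity check: (A − (5)·I) v_1 = (0, 0, 0)ᵀ = 0. ✓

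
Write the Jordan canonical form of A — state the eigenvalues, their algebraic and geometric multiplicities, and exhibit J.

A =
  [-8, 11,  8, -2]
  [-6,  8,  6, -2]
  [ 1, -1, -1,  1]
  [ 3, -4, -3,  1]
J_2(0) ⊕ J_2(0)

The characteristic polynomial is
  det(x·I − A) = x^4

Eigenvalues and multiplicities (the geometric multiplicity of λ is n − rank(A − λI), which equals the number of Jordan blocks for λ):
  λ = 0: algebraic multiplicity = 4, geometric multiplicity = 2

Determining the block sizes for each eigenvalue:
  λ = 0: with am = 4 and gm = 2, the partition is not yet determined (e.g. several partitions of 4 into 2 parts exist). Let N = A − (0)·I. Computing rank(N^1) = 2, rank(N^2) = 0; the number of blocks of size ≥ j is rank(N^{j−1}) − rank(N^j), giving [2, 2]. So we have 2 block(s) of size 2 → block sizes [2, 2]

Assembling the blocks gives a Jordan form
J =
  [0, 1, 0, 0]
  [0, 0, 0, 0]
  [0, 0, 0, 1]
  [0, 0, 0, 0]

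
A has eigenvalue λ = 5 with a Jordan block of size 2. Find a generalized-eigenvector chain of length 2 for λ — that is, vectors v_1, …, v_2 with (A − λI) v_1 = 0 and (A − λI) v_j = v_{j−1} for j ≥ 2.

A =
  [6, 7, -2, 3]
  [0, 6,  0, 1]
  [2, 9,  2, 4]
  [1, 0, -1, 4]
A Jordan chain for λ = 5 of length 2:
v_1 = (2, 1, 3, -1)ᵀ
v_2 = (3, 1, 4, 0)ᵀ

Let N = A − (5)·I. We want v_2 with N^2 v_2 = 0 but N^1 v_2 ≠ 0; then v_{j-1} := N · v_j for j = 2, …, 2.

Pick v_2 = (3, 1, 4, 0)ᵀ.
Then v_1 = N · v_2 = (2, 1, 3, -1)ᵀ.

Sanity check: (A − (5)·I) v_1 = (0, 0, 0, 0)ᵀ = 0. ✓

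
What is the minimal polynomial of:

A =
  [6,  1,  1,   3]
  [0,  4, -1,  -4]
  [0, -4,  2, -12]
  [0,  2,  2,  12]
x^3 - 18*x^2 + 108*x - 216

The characteristic polynomial is χ_A(x) = (x - 6)^4, so the eigenvalues are known. The minimal polynomial is
  m_A(x) = Π_λ (x − λ)^{k_λ}
where k_λ is the size of the *largest* Jordan block for λ (equivalently, the smallest k with (A − λI)^k v = 0 for every generalised eigenvector v of λ).

  λ = 6: largest Jordan block has size 3, contributing (x − 6)^3

So m_A(x) = (x - 6)^3 = x^3 - 18*x^2 + 108*x - 216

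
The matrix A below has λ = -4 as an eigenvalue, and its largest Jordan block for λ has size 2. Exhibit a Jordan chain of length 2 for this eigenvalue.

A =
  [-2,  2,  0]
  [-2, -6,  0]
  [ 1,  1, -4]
A Jordan chain for λ = -4 of length 2:
v_1 = (2, -2, 1)ᵀ
v_2 = (1, 0, 0)ᵀ

Let N = A − (-4)·I. We want v_2 with N^2 v_2 = 0 but N^1 v_2 ≠ 0; then v_{j-1} := N · v_j for j = 2, …, 2.

Pick v_2 = (1, 0, 0)ᵀ.
Then v_1 = N · v_2 = (2, -2, 1)ᵀ.

Sanity check: (A − (-4)·I) v_1 = (0, 0, 0)ᵀ = 0. ✓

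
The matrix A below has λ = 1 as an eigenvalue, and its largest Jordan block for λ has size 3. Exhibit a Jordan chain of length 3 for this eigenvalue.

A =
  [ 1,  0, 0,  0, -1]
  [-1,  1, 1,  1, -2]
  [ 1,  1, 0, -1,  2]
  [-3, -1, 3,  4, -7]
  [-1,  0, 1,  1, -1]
A Jordan chain for λ = 1 of length 3:
v_1 = (1, 0, -1, 2, 0)ᵀ
v_2 = (0, -1, 1, -3, -1)ᵀ
v_3 = (1, 0, 0, 0, 0)ᵀ

Let N = A − (1)·I. We want v_3 with N^3 v_3 = 0 but N^2 v_3 ≠ 0; then v_{j-1} := N · v_j for j = 3, …, 2.

Pick v_3 = (1, 0, 0, 0, 0)ᵀ.
Then v_2 = N · v_3 = (0, -1, 1, -3, -1)ᵀ.
Then v_1 = N · v_2 = (1, 0, -1, 2, 0)ᵀ.

Sanity check: (A − (1)·I) v_1 = (0, 0, 0, 0, 0)ᵀ = 0. ✓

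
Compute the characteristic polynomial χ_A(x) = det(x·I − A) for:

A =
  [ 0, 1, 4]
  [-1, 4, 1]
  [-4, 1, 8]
x^3 - 12*x^2 + 48*x - 64

Expanding det(x·I − A) (e.g. by cofactor expansion or by noting that A is similar to its Jordan form J, which has the same characteristic polynomial as A) gives
  χ_A(x) = x^3 - 12*x^2 + 48*x - 64
which factors as (x - 4)^3. The eigenvalues (with algebraic multiplicities) are λ = 4 with multiplicity 3.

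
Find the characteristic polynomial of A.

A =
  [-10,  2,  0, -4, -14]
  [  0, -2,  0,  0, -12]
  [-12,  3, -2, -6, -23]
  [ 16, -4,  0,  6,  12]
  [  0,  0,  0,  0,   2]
x^5 + 6*x^4 + 8*x^3 - 16*x^2 - 48*x - 32

Expanding det(x·I − A) (e.g. by cofactor expansion or by noting that A is similar to its Jordan form J, which has the same characteristic polynomial as A) gives
  χ_A(x) = x^5 + 6*x^4 + 8*x^3 - 16*x^2 - 48*x - 32
which factors as (x - 2)*(x + 2)^4. The eigenvalues (with algebraic multiplicities) are λ = -2 with multiplicity 4, λ = 2 with multiplicity 1.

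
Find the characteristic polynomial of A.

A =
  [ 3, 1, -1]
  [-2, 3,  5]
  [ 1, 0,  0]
x^3 - 6*x^2 + 12*x - 8

Expanding det(x·I − A) (e.g. by cofactor expansion or by noting that A is similar to its Jordan form J, which has the same characteristic polynomial as A) gives
  χ_A(x) = x^3 - 6*x^2 + 12*x - 8
which factors as (x - 2)^3. The eigenvalues (with algebraic multiplicities) are λ = 2 with multiplicity 3.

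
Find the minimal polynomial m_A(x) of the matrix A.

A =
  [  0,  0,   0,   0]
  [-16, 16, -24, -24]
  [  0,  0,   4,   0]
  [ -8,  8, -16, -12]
x^2 - 4*x

The characteristic polynomial is χ_A(x) = x^2*(x - 4)^2, so the eigenvalues are known. The minimal polynomial is
  m_A(x) = Π_λ (x − λ)^{k_λ}
where k_λ is the size of the *largest* Jordan block for λ (equivalently, the smallest k with (A − λI)^k v = 0 for every generalised eigenvector v of λ).

  λ = 0: largest Jordan block has size 1, contributing (x − 0)
  λ = 4: largest Jordan block has size 1, contributing (x − 4)

So m_A(x) = x*(x - 4) = x^2 - 4*x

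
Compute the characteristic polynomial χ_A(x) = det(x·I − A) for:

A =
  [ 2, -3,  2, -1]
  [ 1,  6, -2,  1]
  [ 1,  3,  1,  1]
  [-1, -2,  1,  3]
x^4 - 12*x^3 + 54*x^2 - 108*x + 81

Expanding det(x·I − A) (e.g. by cofactor expansion or by noting that A is similar to its Jordan form J, which has the same characteristic polynomial as A) gives
  χ_A(x) = x^4 - 12*x^3 + 54*x^2 - 108*x + 81
which factors as (x - 3)^4. The eigenvalues (with algebraic multiplicities) are λ = 3 with multiplicity 4.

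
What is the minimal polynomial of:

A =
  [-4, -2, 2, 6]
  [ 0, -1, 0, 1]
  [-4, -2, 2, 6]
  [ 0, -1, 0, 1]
x^3 + 2*x^2

The characteristic polynomial is χ_A(x) = x^3*(x + 2), so the eigenvalues are known. The minimal polynomial is
  m_A(x) = Π_λ (x − λ)^{k_λ}
where k_λ is the size of the *largest* Jordan block for λ (equivalently, the smallest k with (A − λI)^k v = 0 for every generalised eigenvector v of λ).

  λ = -2: largest Jordan block has size 1, contributing (x + 2)
  λ = 0: largest Jordan block has size 2, contributing (x − 0)^2

So m_A(x) = x^2*(x + 2) = x^3 + 2*x^2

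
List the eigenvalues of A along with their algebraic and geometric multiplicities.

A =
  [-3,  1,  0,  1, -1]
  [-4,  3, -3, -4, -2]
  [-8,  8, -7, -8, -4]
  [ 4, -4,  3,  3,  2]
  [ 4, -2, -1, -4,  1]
λ = -1: alg = 4, geom = 2; λ = 1: alg = 1, geom = 1

Step 1 — factor the characteristic polynomial to read off the algebraic multiplicities:
  χ_A(x) = (x - 1)*(x + 1)^4

Step 2 — compute geometric multiplicities via the rank-nullity identity g(λ) = n − rank(A − λI):
  rank(A − (-1)·I) = 3, so dim ker(A − (-1)·I) = n − 3 = 2
  rank(A − (1)·I) = 4, so dim ker(A − (1)·I) = n − 4 = 1

Summary:
  λ = -1: algebraic multiplicity = 4, geometric multiplicity = 2
  λ = 1: algebraic multiplicity = 1, geometric multiplicity = 1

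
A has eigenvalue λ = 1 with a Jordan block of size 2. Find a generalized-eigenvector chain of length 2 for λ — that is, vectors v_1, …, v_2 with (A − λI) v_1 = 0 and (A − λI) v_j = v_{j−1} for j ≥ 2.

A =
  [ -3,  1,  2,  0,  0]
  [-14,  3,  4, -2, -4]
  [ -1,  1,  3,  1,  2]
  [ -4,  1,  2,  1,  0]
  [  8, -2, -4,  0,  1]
A Jordan chain for λ = 1 of length 2:
v_1 = (-4, -14, -1, -4, 8)ᵀ
v_2 = (1, 0, 0, 0, 0)ᵀ

Let N = A − (1)·I. We want v_2 with N^2 v_2 = 0 but N^1 v_2 ≠ 0; then v_{j-1} := N · v_j for j = 2, …, 2.

Pick v_2 = (1, 0, 0, 0, 0)ᵀ.
Then v_1 = N · v_2 = (-4, -14, -1, -4, 8)ᵀ.

Sanity check: (A − (1)·I) v_1 = (0, 0, 0, 0, 0)ᵀ = 0. ✓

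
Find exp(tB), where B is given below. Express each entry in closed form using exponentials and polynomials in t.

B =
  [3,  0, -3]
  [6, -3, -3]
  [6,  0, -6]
e^{tB} =
  [2 - exp(-3*t), 0, -1 + exp(-3*t)]
  [2 - 2*exp(-3*t), exp(-3*t), -1 + exp(-3*t)]
  [2 - 2*exp(-3*t), 0, -1 + 2*exp(-3*t)]

Strategy: write B = P · J · P⁻¹ where J is a Jordan canonical form, so e^{tB} = P · e^{tJ} · P⁻¹, and e^{tJ} can be computed block-by-block.

B has Jordan form
J =
  [-3,  0, 0]
  [ 0, -3, 0]
  [ 0,  0, 0]
(up to reordering of blocks).

Per-block formulas:
  For a 1×1 block at λ = -3: exp(t · [-3]) = [e^(-3t)].
  For a 1×1 block at λ = 0: exp(t · [0]) = [e^(0t)].

After assembling e^{tJ} and conjugating by P, we get:

e^{tB} =
  [2 - exp(-3*t), 0, -1 + exp(-3*t)]
  [2 - 2*exp(-3*t), exp(-3*t), -1 + exp(-3*t)]
  [2 - 2*exp(-3*t), 0, -1 + 2*exp(-3*t)]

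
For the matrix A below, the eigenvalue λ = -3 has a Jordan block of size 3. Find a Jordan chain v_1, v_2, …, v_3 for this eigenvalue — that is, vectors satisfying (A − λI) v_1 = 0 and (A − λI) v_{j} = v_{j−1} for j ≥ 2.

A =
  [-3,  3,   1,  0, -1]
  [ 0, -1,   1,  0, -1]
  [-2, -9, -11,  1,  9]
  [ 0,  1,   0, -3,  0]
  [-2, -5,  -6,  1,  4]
A Jordan chain for λ = -3 of length 3:
v_1 = (2, 0, 2, 2, 2)ᵀ
v_2 = (3, 2, -11, 1, -7)ᵀ
v_3 = (1, 1, 0, 0, 0)ᵀ

Let N = A − (-3)·I. We want v_3 with N^3 v_3 = 0 but N^2 v_3 ≠ 0; then v_{j-1} := N · v_j for j = 3, …, 2.

Pick v_3 = (1, 1, 0, 0, 0)ᵀ.
Then v_2 = N · v_3 = (3, 2, -11, 1, -7)ᵀ.
Then v_1 = N · v_2 = (2, 0, 2, 2, 2)ᵀ.

Sanity check: (A − (-3)·I) v_1 = (0, 0, 0, 0, 0)ᵀ = 0. ✓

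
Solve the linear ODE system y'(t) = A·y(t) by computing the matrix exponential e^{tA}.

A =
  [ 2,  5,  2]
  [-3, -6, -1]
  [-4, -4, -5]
e^{tA} =
  [t^2*exp(-3*t) + 5*t*exp(-3*t) + exp(-3*t), t^2*exp(-3*t) + 5*t*exp(-3*t), t^2*exp(-3*t)/2 + 2*t*exp(-3*t)]
  [-t^2*exp(-3*t) - 3*t*exp(-3*t), -t^2*exp(-3*t) - 3*t*exp(-3*t) + exp(-3*t), -t^2*exp(-3*t)/2 - t*exp(-3*t)]
  [-4*t*exp(-3*t), -4*t*exp(-3*t), -2*t*exp(-3*t) + exp(-3*t)]

Strategy: write A = P · J · P⁻¹ where J is a Jordan canonical form, so e^{tA} = P · e^{tJ} · P⁻¹, and e^{tJ} can be computed block-by-block.

A has Jordan form
J =
  [-3,  1,  0]
  [ 0, -3,  1]
  [ 0,  0, -3]
(up to reordering of blocks).

Per-block formulas:
  For a 3×3 Jordan block J_3(-3): exp(t · J_3(-3)) = e^(-3t)·(I + t·N + (t^2/2)·N^2), where N is the 3×3 nilpotent shift.

After assembling e^{tJ} and conjugating by P, we get:

e^{tA} =
  [t^2*exp(-3*t) + 5*t*exp(-3*t) + exp(-3*t), t^2*exp(-3*t) + 5*t*exp(-3*t), t^2*exp(-3*t)/2 + 2*t*exp(-3*t)]
  [-t^2*exp(-3*t) - 3*t*exp(-3*t), -t^2*exp(-3*t) - 3*t*exp(-3*t) + exp(-3*t), -t^2*exp(-3*t)/2 - t*exp(-3*t)]
  [-4*t*exp(-3*t), -4*t*exp(-3*t), -2*t*exp(-3*t) + exp(-3*t)]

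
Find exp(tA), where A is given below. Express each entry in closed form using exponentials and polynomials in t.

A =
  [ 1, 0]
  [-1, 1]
e^{tA} =
  [exp(t), 0]
  [-t*exp(t), exp(t)]

Strategy: write A = P · J · P⁻¹ where J is a Jordan canonical form, so e^{tA} = P · e^{tJ} · P⁻¹, and e^{tJ} can be computed block-by-block.

A has Jordan form
J =
  [1, 1]
  [0, 1]
(up to reordering of blocks).

Per-block formulas:
  For a 2×2 Jordan block J_2(1): exp(t · J_2(1)) = e^(1t)·(I + t·N), where N is the 2×2 nilpotent shift.

After assembling e^{tJ} and conjugating by P, we get:

e^{tA} =
  [exp(t), 0]
  [-t*exp(t), exp(t)]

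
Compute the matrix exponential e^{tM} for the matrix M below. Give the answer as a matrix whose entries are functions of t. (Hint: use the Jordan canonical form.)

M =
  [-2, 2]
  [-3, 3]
e^{tM} =
  [3 - 2*exp(t), 2*exp(t) - 2]
  [3 - 3*exp(t), 3*exp(t) - 2]

Strategy: write M = P · J · P⁻¹ where J is a Jordan canonical form, so e^{tM} = P · e^{tJ} · P⁻¹, and e^{tJ} can be computed block-by-block.

M has Jordan form
J =
  [0, 0]
  [0, 1]
(up to reordering of blocks).

Per-block formulas:
  For a 1×1 block at λ = 1: exp(t · [1]) = [e^(1t)].
  For a 1×1 block at λ = 0: exp(t · [0]) = [e^(0t)].

After assembling e^{tJ} and conjugating by P, we get:

e^{tM} =
  [3 - 2*exp(t), 2*exp(t) - 2]
  [3 - 3*exp(t), 3*exp(t) - 2]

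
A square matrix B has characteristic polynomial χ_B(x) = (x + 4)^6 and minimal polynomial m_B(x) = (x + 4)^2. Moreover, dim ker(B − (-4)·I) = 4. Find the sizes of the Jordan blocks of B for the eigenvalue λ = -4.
Block sizes for λ = -4: [2, 2, 1, 1]

Step 1 — from the characteristic polynomial, algebraic multiplicity of λ = -4 is 6. From dim ker(B − (-4)·I) = 4, there are exactly 4 Jordan blocks for λ = -4.
Step 2 — from the minimal polynomial, the factor (x + 4)^2 tells us the largest block for λ = -4 has size 2.
Step 3 — with total size 6, 4 blocks, and largest block 2, the block sizes (in nonincreasing order) are [2, 2, 1, 1].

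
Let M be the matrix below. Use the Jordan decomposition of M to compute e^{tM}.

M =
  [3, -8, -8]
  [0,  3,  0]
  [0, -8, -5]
e^{tM} =
  [exp(3*t), -exp(3*t) + exp(-5*t), -exp(3*t) + exp(-5*t)]
  [0, exp(3*t), 0]
  [0, -exp(3*t) + exp(-5*t), exp(-5*t)]

Strategy: write M = P · J · P⁻¹ where J is a Jordan canonical form, so e^{tM} = P · e^{tJ} · P⁻¹, and e^{tJ} can be computed block-by-block.

M has Jordan form
J =
  [-5, 0, 0]
  [ 0, 3, 0]
  [ 0, 0, 3]
(up to reordering of blocks).

Per-block formulas:
  For a 1×1 block at λ = -5: exp(t · [-5]) = [e^(-5t)].
  For a 1×1 block at λ = 3: exp(t · [3]) = [e^(3t)].

After assembling e^{tJ} and conjugating by P, we get:

e^{tM} =
  [exp(3*t), -exp(3*t) + exp(-5*t), -exp(3*t) + exp(-5*t)]
  [0, exp(3*t), 0]
  [0, -exp(3*t) + exp(-5*t), exp(-5*t)]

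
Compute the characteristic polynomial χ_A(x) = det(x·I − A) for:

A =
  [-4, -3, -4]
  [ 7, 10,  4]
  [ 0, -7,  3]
x^3 - 9*x^2 + 27*x - 27

Expanding det(x·I − A) (e.g. by cofactor expansion or by noting that A is similar to its Jordan form J, which has the same characteristic polynomial as A) gives
  χ_A(x) = x^3 - 9*x^2 + 27*x - 27
which factors as (x - 3)^3. The eigenvalues (with algebraic multiplicities) are λ = 3 with multiplicity 3.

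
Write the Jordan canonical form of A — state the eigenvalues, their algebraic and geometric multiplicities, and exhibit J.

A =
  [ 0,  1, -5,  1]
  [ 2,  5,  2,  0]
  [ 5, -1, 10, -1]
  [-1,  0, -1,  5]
J_3(5) ⊕ J_1(5)

The characteristic polynomial is
  det(x·I − A) = x^4 - 20*x^3 + 150*x^2 - 500*x + 625 = (x - 5)^4

Eigenvalues and multiplicities (the geometric multiplicity of λ is n − rank(A − λI), which equals the number of Jordan blocks for λ):
  λ = 5: algebraic multiplicity = 4, geometric multiplicity = 2

Determining the block sizes for each eigenvalue:
  λ = 5: with am = 4 and gm = 2, the partition is not yet determined (e.g. several partitions of 4 into 2 parts exist). Let N = A − (5)·I. Computing rank(N^1) = 2, rank(N^2) = 1, rank(N^3) = 0; the number of blocks of size ≥ j is rank(N^{j−1}) − rank(N^j), giving [2, 1, 1]. So we have 1 block(s) of size 3, 1 block(s) of size 1 → block sizes [3, 1]

Assembling the blocks gives a Jordan form
J =
  [5, 1, 0, 0]
  [0, 5, 1, 0]
  [0, 0, 5, 0]
  [0, 0, 0, 5]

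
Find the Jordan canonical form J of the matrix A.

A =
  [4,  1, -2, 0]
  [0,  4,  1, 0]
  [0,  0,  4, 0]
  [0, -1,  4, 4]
J_3(4) ⊕ J_1(4)

The characteristic polynomial is
  det(x·I − A) = x^4 - 16*x^3 + 96*x^2 - 256*x + 256 = (x - 4)^4

Eigenvalues and multiplicities (the geometric multiplicity of λ is n − rank(A − λI), which equals the number of Jordan blocks for λ):
  λ = 4: algebraic multiplicity = 4, geometric multiplicity = 2

Determining the block sizes for each eigenvalue:
  λ = 4: with am = 4 and gm = 2, the partition is not yet determined (e.g. several partitions of 4 into 2 parts exist). Let N = A − (4)·I. Computing rank(N^1) = 2, rank(N^2) = 1, rank(N^3) = 0; the number of blocks of size ≥ j is rank(N^{j−1}) − rank(N^j), giving [2, 1, 1]. So we have 1 block(s) of size 3, 1 block(s) of size 1 → block sizes [3, 1]

Assembling the blocks gives a Jordan form
J =
  [4, 1, 0, 0]
  [0, 4, 1, 0]
  [0, 0, 4, 0]
  [0, 0, 0, 4]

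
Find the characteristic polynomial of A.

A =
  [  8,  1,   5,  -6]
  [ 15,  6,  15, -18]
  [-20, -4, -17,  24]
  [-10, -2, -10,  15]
x^4 - 12*x^3 + 54*x^2 - 108*x + 81

Expanding det(x·I − A) (e.g. by cofactor expansion or by noting that A is similar to its Jordan form J, which has the same characteristic polynomial as A) gives
  χ_A(x) = x^4 - 12*x^3 + 54*x^2 - 108*x + 81
which factors as (x - 3)^4. The eigenvalues (with algebraic multiplicities) are λ = 3 with multiplicity 4.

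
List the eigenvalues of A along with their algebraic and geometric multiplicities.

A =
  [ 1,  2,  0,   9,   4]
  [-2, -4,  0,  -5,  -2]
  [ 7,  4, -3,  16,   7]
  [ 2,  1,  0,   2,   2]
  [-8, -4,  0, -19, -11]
λ = -3: alg = 5, geom = 2

Step 1 — factor the characteristic polynomial to read off the algebraic multiplicities:
  χ_A(x) = (x + 3)^5

Step 2 — compute geometric multiplicities via the rank-nullity identity g(λ) = n − rank(A − λI):
  rank(A − (-3)·I) = 3, so dim ker(A − (-3)·I) = n − 3 = 2

Summary:
  λ = -3: algebraic multiplicity = 5, geometric multiplicity = 2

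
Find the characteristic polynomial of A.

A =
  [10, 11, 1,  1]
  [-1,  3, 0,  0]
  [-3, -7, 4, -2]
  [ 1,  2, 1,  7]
x^4 - 24*x^3 + 216*x^2 - 864*x + 1296

Expanding det(x·I − A) (e.g. by cofactor expansion or by noting that A is similar to its Jordan form J, which has the same characteristic polynomial as A) gives
  χ_A(x) = x^4 - 24*x^3 + 216*x^2 - 864*x + 1296
which factors as (x - 6)^4. The eigenvalues (with algebraic multiplicities) are λ = 6 with multiplicity 4.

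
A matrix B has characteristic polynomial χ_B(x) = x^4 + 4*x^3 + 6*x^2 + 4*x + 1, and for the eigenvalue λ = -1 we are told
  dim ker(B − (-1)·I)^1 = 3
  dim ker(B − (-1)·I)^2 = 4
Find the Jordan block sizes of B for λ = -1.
Block sizes for λ = -1: [2, 1, 1]

From the dimensions of kernels of powers, the number of Jordan blocks of size at least j is d_j − d_{j−1} where d_j = dim ker(N^j) (with d_0 = 0). Computing the differences gives [3, 1].
The number of blocks of size exactly k is (#blocks of size ≥ k) − (#blocks of size ≥ k + 1), so the partition is: 2 block(s) of size 1, 1 block(s) of size 2.
In nonincreasing order the block sizes are [2, 1, 1].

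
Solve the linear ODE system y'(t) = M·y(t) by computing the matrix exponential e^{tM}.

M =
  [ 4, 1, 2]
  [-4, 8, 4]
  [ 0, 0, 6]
e^{tM} =
  [-2*t*exp(6*t) + exp(6*t), t*exp(6*t), 2*t*exp(6*t)]
  [-4*t*exp(6*t), 2*t*exp(6*t) + exp(6*t), 4*t*exp(6*t)]
  [0, 0, exp(6*t)]

Strategy: write M = P · J · P⁻¹ where J is a Jordan canonical form, so e^{tM} = P · e^{tJ} · P⁻¹, and e^{tJ} can be computed block-by-block.

M has Jordan form
J =
  [6, 1, 0]
  [0, 6, 0]
  [0, 0, 6]
(up to reordering of blocks).

Per-block formulas:
  For a 2×2 Jordan block J_2(6): exp(t · J_2(6)) = e^(6t)·(I + t·N), where N is the 2×2 nilpotent shift.
  For a 1×1 block at λ = 6: exp(t · [6]) = [e^(6t)].

After assembling e^{tJ} and conjugating by P, we get:

e^{tM} =
  [-2*t*exp(6*t) + exp(6*t), t*exp(6*t), 2*t*exp(6*t)]
  [-4*t*exp(6*t), 2*t*exp(6*t) + exp(6*t), 4*t*exp(6*t)]
  [0, 0, exp(6*t)]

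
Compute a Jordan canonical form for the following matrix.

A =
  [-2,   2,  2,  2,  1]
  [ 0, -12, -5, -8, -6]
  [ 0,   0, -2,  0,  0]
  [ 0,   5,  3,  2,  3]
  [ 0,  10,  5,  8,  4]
J_3(-2) ⊕ J_2(-2)

The characteristic polynomial is
  det(x·I − A) = x^5 + 10*x^4 + 40*x^3 + 80*x^2 + 80*x + 32 = (x + 2)^5

Eigenvalues and multiplicities (the geometric multiplicity of λ is n − rank(A − λI), which equals the number of Jordan blocks for λ):
  λ = -2: algebraic multiplicity = 5, geometric multiplicity = 2

Determining the block sizes for each eigenvalue:
  λ = -2: with am = 5 and gm = 2, the partition is not yet determined (e.g. several partitions of 5 into 2 parts exist). Let N = A − (-2)·I. Computing rank(N^1) = 3, rank(N^2) = 1, rank(N^3) = 0; the number of blocks of size ≥ j is rank(N^{j−1}) − rank(N^j), giving [2, 2, 1]. So we have 1 block(s) of size 3, 1 block(s) of size 2 → block sizes [3, 2]

Assembling the blocks gives a Jordan form
J =
  [-2,  1,  0,  0,  0]
  [ 0, -2,  1,  0,  0]
  [ 0,  0, -2,  0,  0]
  [ 0,  0,  0, -2,  1]
  [ 0,  0,  0,  0, -2]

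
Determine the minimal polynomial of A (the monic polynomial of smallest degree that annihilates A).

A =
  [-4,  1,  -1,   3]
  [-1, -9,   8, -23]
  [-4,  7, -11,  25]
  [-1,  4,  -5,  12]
x^4 + 12*x^3 + 52*x^2 + 96*x + 64

The characteristic polynomial is χ_A(x) = (x + 2)^2*(x + 4)^2, so the eigenvalues are known. The minimal polynomial is
  m_A(x) = Π_λ (x − λ)^{k_λ}
where k_λ is the size of the *largest* Jordan block for λ (equivalently, the smallest k with (A − λI)^k v = 0 for every generalised eigenvector v of λ).

  λ = -4: largest Jordan block has size 2, contributing (x + 4)^2
  λ = -2: largest Jordan block has size 2, contributing (x + 2)^2

So m_A(x) = (x + 2)^2*(x + 4)^2 = x^4 + 12*x^3 + 52*x^2 + 96*x + 64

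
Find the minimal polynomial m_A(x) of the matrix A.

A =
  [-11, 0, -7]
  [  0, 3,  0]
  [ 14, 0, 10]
x^2 + x - 12

The characteristic polynomial is χ_A(x) = (x - 3)^2*(x + 4), so the eigenvalues are known. The minimal polynomial is
  m_A(x) = Π_λ (x − λ)^{k_λ}
where k_λ is the size of the *largest* Jordan block for λ (equivalently, the smallest k with (A − λI)^k v = 0 for every generalised eigenvector v of λ).

  λ = -4: largest Jordan block has size 1, contributing (x + 4)
  λ = 3: largest Jordan block has size 1, contributing (x − 3)

So m_A(x) = (x - 3)*(x + 4) = x^2 + x - 12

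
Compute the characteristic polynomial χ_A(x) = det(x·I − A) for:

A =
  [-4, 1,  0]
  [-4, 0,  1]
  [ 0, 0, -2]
x^3 + 6*x^2 + 12*x + 8

Expanding det(x·I − A) (e.g. by cofactor expansion or by noting that A is similar to its Jordan form J, which has the same characteristic polynomial as A) gives
  χ_A(x) = x^3 + 6*x^2 + 12*x + 8
which factors as (x + 2)^3. The eigenvalues (with algebraic multiplicities) are λ = -2 with multiplicity 3.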